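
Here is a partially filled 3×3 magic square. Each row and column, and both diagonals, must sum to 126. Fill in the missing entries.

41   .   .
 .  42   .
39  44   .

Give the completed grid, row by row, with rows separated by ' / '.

41 40 45 / 46 42 38 / 39 44 43

Row 3: 39 + 44 + ? = 126, so (3,3) = 43.
Column 1 needs 126; the known cells sum to 80, so (2,1) = 46.
From column 2, 126 − (42 + 44) gives (1,2) = 40.
The remaining cell in anti-diagonal is (1,3) = 126 − 81 = 45.
From row 2, 126 − (46 + 42) gives (2,3) = 38.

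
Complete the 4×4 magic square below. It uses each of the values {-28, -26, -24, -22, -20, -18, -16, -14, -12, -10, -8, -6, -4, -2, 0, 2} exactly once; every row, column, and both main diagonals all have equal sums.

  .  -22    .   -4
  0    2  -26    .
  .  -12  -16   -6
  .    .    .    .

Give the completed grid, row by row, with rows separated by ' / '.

The 16 entries sum to -208, so each line sums to -208/4 = -52.
Using row 2: 0 + 2 + (-26) + ? → (2,4) = -52 − (-24) = -28.
Row 3: -12 + (-16) + (-6) + ? = -52, so (3,1) = -18.
From column 2, -52 − (-22 + 2 + (-12)) gives (4,2) = -20.
The remaining cell in column 4 is (4,4) = -52 − (-38) = -14.
From main diagonal, -52 − (2 + (-16) + (-14)) gives (1,1) = -24.
Anti-diagonal needs -52; the known cells sum to -42, so (4,1) = -10.
From row 1, -52 − (-24 + (-22) + (-4)) gives (1,3) = -2.
Row 4: -10 + (-20) + (-14) + ? = -52, so (4,3) = -8.

-24 -22 -2 -4 / 0 2 -26 -28 / -18 -12 -16 -6 / -10 -20 -8 -14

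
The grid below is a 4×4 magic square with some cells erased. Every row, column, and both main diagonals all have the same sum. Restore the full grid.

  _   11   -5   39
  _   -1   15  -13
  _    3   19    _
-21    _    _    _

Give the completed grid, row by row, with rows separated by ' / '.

Anti-diagonal is already complete: 39 + 15 + 3 + -21 = 36, so that is the magic constant.
Row 1 needs 36; the known cells sum to 45, so (1,1) = -9.
Using row 2: -1 + 15 + (-13) + ? → (2,1) = 36 − 1 = 35.
The remaining cell in column 1 is (3,1) = 36 − 5 = 31.
Column 2 needs 36; the known cells sum to 13, so (4,2) = 23.
From column 3, 36 − (-5 + 15 + 19) gives (4,3) = 7.
Using main diagonal: -9 + (-1) + 19 + ? → (4,4) = 36 − 9 = 27.
Row 3 must total 36; the given cells sum to 53, so (3,4) = -17.

-9 11 -5 39 / 35 -1 15 -13 / 31 3 19 -17 / -21 23 7 27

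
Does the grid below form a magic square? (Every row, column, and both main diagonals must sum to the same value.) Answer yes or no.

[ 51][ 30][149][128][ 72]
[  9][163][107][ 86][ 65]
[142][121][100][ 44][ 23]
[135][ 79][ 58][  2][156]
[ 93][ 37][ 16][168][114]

No — column 4 sums to 428 but row 4 sums to 430.

Row 1: 51 + 30 + 149 + 128 + 72 = 430.
Row 2: 9 + 163 + 107 + 86 + 65 = 430.
Row 3: 142 + 121 + 100 + 44 + 23 = 430.
Row 4: 135 + 79 + 58 + 2 + 156 = 430.
Row 5: 93 + 37 + 16 + 168 + 114 = 428.
Column 1: 51 + 9 + 142 + 135 + 93 = 430.
Column 2: 30 + 163 + 121 + 79 + 37 = 430.
Column 3: 149 + 107 + 100 + 58 + 16 = 430.
Column 4: 128 + 86 + 44 + 2 + 168 = 428.
Column 5: 72 + 65 + 23 + 156 + 114 = 430.
Main diagonal: 51 + 163 + 100 + 2 + 114 = 430.
Anti-diagonal: 72 + 86 + 100 + 79 + 93 = 430.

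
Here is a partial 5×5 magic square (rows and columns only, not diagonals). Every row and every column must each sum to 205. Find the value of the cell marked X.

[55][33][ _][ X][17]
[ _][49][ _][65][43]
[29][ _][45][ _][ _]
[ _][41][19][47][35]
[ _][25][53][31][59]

39

Row 4: 41 + 19 + 47 + 35 + ? = 205, so (4,1) = 63.
The remaining cell in row 5 is (5,1) = 205 − 168 = 37.
Column 1 must total 205; the given cells sum to 184, so (2,1) = 21.
Using column 2: 33 + 49 + 41 + 25 + ? → (3,2) = 205 − 148 = 57.
Column 5 must total 205; the given cells sum to 154, so (3,5) = 51.
The remaining cell in row 2 is (2,3) = 205 − 178 = 27.
From row 3, 205 − (29 + 57 + 45 + 51) gives (3,4) = 23.
The remaining cell in column 3 is (1,3) = 205 − 144 = 61.
The remaining cell in column 4 is (1,4) = 205 − 166 = 39.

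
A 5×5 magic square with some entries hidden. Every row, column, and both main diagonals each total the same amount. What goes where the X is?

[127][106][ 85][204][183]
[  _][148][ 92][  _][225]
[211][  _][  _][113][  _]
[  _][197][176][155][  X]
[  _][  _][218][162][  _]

99

Row 1 is complete and sums to 705; that is the magic constant.
Using column 3: 85 + 92 + 176 + 218 + ? → (3,3) = 705 − 571 = 134.
Using column 4: 204 + 113 + 155 + 162 + ? → (2,4) = 705 − 634 = 71.
Main diagonal must total 705; the given cells sum to 564, so (5,5) = 141.
The remaining cell in anti-diagonal is (5,1) = 705 − 585 = 120.
Row 2: 148 + 92 + 71 + 225 + ? = 705, so (2,1) = 169.
Row 5: 120 + 218 + 162 + 141 + ? = 705, so (5,2) = 64.
Column 1: 127 + 169 + 211 + 120 + ? = 705, so (4,1) = 78.
Column 2: 106 + 148 + 197 + 64 + ? = 705, so (3,2) = 190.
Using row 3: 211 + 190 + 134 + 113 + ? → (3,5) = 705 − 648 = 57.
Row 4: 78 + 197 + 176 + 155 + ? = 705, so (4,5) = 99.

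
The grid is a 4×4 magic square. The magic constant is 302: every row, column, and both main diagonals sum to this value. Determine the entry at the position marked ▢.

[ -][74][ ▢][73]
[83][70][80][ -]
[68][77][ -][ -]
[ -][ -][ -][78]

Row 2 must total 302; the given cells sum to 233, so (2,4) = 69.
Using column 2: 74 + 70 + 77 + ? → (4,2) = 302 − 221 = 81.
Column 4 needs 302; the known cells sum to 220, so (3,4) = 82.
Anti-diagonal needs 302; the known cells sum to 230, so (4,1) = 72.
Row 3 must total 302; the given cells sum to 227, so (3,3) = 75.
Using row 4: 72 + 81 + 78 + ? → (4,3) = 302 − 231 = 71.
From column 1, 302 − (83 + 68 + 72) gives (1,1) = 79.
Column 3 must total 302; the given cells sum to 226, so (1,3) = 76.

76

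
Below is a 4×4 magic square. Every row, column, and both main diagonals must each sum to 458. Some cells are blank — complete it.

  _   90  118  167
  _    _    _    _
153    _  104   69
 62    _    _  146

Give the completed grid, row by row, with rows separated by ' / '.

83 90 118 167 / 160 125 97 76 / 153 132 104 69 / 62 111 139 146

From row 1, 458 − (90 + 118 + 167) gives (1,1) = 83.
The remaining cell in row 3 is (3,2) = 458 − 326 = 132.
The remaining cell in column 1 is (2,1) = 458 − 298 = 160.
Column 4 must total 458; the given cells sum to 382, so (2,4) = 76.
From main diagonal, 458 − (83 + 104 + 146) gives (2,2) = 125.
From anti-diagonal, 458 − (167 + 132 + 62) gives (2,3) = 97.
The remaining cell in column 2 is (4,2) = 458 − 347 = 111.
Column 3 must total 458; the given cells sum to 319, so (4,3) = 139.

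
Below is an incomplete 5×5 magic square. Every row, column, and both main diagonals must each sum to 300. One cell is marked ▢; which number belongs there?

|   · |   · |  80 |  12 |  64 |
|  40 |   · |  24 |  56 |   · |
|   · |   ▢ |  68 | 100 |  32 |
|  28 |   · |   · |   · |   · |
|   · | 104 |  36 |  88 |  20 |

Row 5 needs 300; the known cells sum to 248, so (5,1) = 52.
From column 3, 300 − (80 + 24 + 68 + 36) gives (4,3) = 92.
Column 4 must total 300; the given cells sum to 256, so (4,4) = 44.
Anti-diagonal: 64 + 56 + 68 + 52 + ? = 300, so (4,2) = 60.
Row 4 must total 300; the given cells sum to 224, so (4,5) = 76.
Column 5 must total 300; the given cells sum to 192, so (2,5) = 108.
Row 2 must total 300; the given cells sum to 228, so (2,2) = 72.
From main diagonal, 300 − (72 + 68 + 44 + 20) gives (1,1) = 96.
Row 1 must total 300; the given cells sum to 252, so (1,2) = 48.
Column 1: 96 + 40 + 28 + 52 + ? = 300, so (3,1) = 84.
Column 2: 48 + 72 + 60 + 104 + ? = 300, so (3,2) = 16.

16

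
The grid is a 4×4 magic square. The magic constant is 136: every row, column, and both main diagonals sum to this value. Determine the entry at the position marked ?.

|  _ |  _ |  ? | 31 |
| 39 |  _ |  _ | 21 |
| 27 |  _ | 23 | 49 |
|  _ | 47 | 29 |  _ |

Row 3: 27 + 23 + 49 + ? = 136, so (3,2) = 37.
Column 4: 31 + 21 + 49 + ? = 136, so (4,4) = 35.
Row 4 needs 136; the known cells sum to 111, so (4,1) = 25.
Column 1 must total 136; the given cells sum to 91, so (1,1) = 45.
The remaining cell in main diagonal is (2,2) = 136 − 103 = 33.
The remaining cell in anti-diagonal is (2,3) = 136 − 93 = 43.
Column 2: 33 + 37 + 47 + ? = 136, so (1,2) = 19.
Using column 3: 43 + 23 + 29 + ? → (1,3) = 136 − 95 = 41.

41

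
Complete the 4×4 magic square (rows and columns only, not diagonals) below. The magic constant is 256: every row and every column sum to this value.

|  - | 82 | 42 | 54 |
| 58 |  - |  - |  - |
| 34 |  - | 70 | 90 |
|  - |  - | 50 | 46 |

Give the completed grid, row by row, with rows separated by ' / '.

78 82 42 54 / 58 38 94 66 / 34 62 70 90 / 86 74 50 46

Row 1 must total 256; the given cells sum to 178, so (1,1) = 78.
The remaining cell in row 3 is (3,2) = 256 − 194 = 62.
Column 1: 78 + 58 + 34 + ? = 256, so (4,1) = 86.
Using column 3: 42 + 70 + 50 + ? → (2,3) = 256 − 162 = 94.
The remaining cell in column 4 is (2,4) = 256 − 190 = 66.
Row 2 must total 256; the given cells sum to 218, so (2,2) = 38.
Row 4 must total 256; the given cells sum to 182, so (4,2) = 74.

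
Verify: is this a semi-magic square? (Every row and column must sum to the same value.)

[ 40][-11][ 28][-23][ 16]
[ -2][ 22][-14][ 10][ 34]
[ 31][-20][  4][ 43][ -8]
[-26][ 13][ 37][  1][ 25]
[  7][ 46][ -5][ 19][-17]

Row 1: 40 + (-11) + 28 + (-23) + 16 = 50.
Row 2: -2 + 22 + (-14) + 10 + 34 = 50.
Row 3: 31 + (-20) + 4 + 43 + (-8) = 50.
Row 4: -26 + 13 + 37 + 1 + 25 = 50.
Row 5: 7 + 46 + (-5) + 19 + (-17) = 50.
Column 1: 40 + (-2) + 31 + (-26) + 7 = 50.
Column 2: -11 + 22 + (-20) + 13 + 46 = 50.
Column 3: 28 + (-14) + 4 + 37 + (-5) = 50.
Column 4: -23 + 10 + 43 + 1 + 19 = 50.
Column 5: 16 + 34 + (-8) + 25 + (-17) = 50.
All lines sum to 50.

Yes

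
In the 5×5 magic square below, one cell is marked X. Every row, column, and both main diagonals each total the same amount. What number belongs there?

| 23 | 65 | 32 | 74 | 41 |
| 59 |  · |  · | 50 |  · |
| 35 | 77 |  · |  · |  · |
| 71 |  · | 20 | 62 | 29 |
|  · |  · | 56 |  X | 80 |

Row 1 is complete and sums to 235; that is the magic constant.
Using row 4: 71 + 20 + 62 + 29 + ? → (4,2) = 235 − 182 = 53.
Using column 1: 23 + 59 + 35 + 71 + ? → (5,1) = 235 − 188 = 47.
From anti-diagonal, 235 − (41 + 50 + 53 + 47) gives (3,3) = 44.
The remaining cell in column 3 is (2,3) = 235 − 152 = 83.
Main diagonal needs 235; the known cells sum to 209, so (2,2) = 26.
Row 2 needs 235; the known cells sum to 218, so (2,5) = 17.
Column 2: 65 + 26 + 77 + 53 + ? = 235, so (5,2) = 14.
From column 5, 235 − (41 + 17 + 29 + 80) gives (3,5) = 68.
Using row 3: 35 + 77 + 44 + 68 + ? → (3,4) = 235 − 224 = 11.
Row 5 needs 235; the known cells sum to 197, so (5,4) = 38.

38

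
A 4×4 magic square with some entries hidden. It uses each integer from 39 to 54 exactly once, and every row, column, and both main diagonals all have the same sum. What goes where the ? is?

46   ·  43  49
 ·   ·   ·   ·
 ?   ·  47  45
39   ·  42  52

The entries are 39 through 54, which sum to 744, so each line sums to 744/4 = 186.
Row 1 must total 186; the given cells sum to 138, so (1,2) = 48.
Row 4 needs 186; the known cells sum to 133, so (4,2) = 53.
From column 3, 186 − (43 + 47 + 42) gives (2,3) = 54.
From column 4, 186 − (49 + 45 + 52) gives (2,4) = 40.
Using main diagonal: 46 + 47 + 52 + ? → (2,2) = 186 − 145 = 41.
The remaining cell in anti-diagonal is (3,2) = 186 − 142 = 44.
Row 2 must total 186; the given cells sum to 135, so (2,1) = 51.
The remaining cell in row 3 is (3,1) = 186 − 136 = 50.

50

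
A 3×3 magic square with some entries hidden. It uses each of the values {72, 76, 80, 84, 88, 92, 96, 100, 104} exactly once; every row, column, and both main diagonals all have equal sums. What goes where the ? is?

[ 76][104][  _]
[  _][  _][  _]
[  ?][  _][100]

92

The 9 entries sum to 792, so each line sums to 792/3 = 264.
From row 1, 264 − (76 + 104) gives (1,3) = 84.
Using column 3: 84 + 100 + ? → (2,3) = 264 − 184 = 80.
Main diagonal must total 264; the given cells sum to 176, so (2,2) = 88.
Anti-diagonal must total 264; the given cells sum to 172, so (3,1) = 92.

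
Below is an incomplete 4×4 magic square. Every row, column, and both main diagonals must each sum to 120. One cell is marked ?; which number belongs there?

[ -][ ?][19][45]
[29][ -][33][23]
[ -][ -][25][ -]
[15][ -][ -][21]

17

From row 2, 120 − (29 + 33 + 23) gives (2,2) = 35.
From column 3, 120 − (19 + 33 + 25) gives (4,3) = 43.
Column 4 needs 120; the known cells sum to 89, so (3,4) = 31.
Main diagonal must total 120; the given cells sum to 81, so (1,1) = 39.
Anti-diagonal must total 120; the given cells sum to 93, so (3,2) = 27.
Row 1: 39 + 19 + 45 + ? = 120, so (1,2) = 17.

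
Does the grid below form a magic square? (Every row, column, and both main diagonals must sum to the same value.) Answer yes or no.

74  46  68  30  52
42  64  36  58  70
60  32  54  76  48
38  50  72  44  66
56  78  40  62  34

Row 1: 74 + 46 + 68 + 30 + 52 = 270.
Row 2: 42 + 64 + 36 + 58 + 70 = 270.
Row 3: 60 + 32 + 54 + 76 + 48 = 270.
Row 4: 38 + 50 + 72 + 44 + 66 = 270.
Row 5: 56 + 78 + 40 + 62 + 34 = 270.
Column 1: 74 + 42 + 60 + 38 + 56 = 270.
Column 2: 46 + 64 + 32 + 50 + 78 = 270.
Column 3: 68 + 36 + 54 + 72 + 40 = 270.
Column 4: 30 + 58 + 76 + 44 + 62 = 270.
Column 5: 52 + 70 + 48 + 66 + 34 = 270.
Main diagonal: 74 + 64 + 54 + 44 + 34 = 270.
Anti-diagonal: 52 + 58 + 54 + 50 + 56 = 270.
All lines sum to 270.

Yes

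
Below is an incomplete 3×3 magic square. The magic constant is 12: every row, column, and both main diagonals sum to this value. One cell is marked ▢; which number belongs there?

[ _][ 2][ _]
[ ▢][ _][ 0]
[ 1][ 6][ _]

8

Row 3: 1 + 6 + ? = 12, so (3,3) = 5.
Column 2: 2 + 6 + ? = 12, so (2,2) = 4.
Using column 3: 0 + 5 + ? → (1,3) = 12 − 5 = 7.
Main diagonal needs 12; the known cells sum to 9, so (1,1) = 3.
The remaining cell in row 2 is (2,1) = 12 − 4 = 8.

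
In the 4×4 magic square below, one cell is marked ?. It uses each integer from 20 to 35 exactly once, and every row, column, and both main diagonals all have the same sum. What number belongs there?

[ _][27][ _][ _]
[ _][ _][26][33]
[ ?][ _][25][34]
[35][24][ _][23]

The entries are 20 through 35, which sum to 440, so each line sums to 440/4 = 110.
From row 4, 110 − (35 + 24 + 23) gives (4,3) = 28.
The remaining cell in column 3 is (1,3) = 110 − 79 = 31.
Column 4 needs 110; the known cells sum to 90, so (1,4) = 20.
The remaining cell in anti-diagonal is (3,2) = 110 − 81 = 29.
Row 1 must total 110; the given cells sum to 78, so (1,1) = 32.
From row 3, 110 − (29 + 25 + 34) gives (3,1) = 22.

22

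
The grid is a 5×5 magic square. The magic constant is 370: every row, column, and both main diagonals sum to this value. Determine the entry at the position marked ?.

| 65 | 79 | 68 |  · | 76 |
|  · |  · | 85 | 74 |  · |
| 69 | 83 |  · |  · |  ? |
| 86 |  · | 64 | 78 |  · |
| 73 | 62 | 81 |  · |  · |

From row 1, 370 − (65 + 79 + 68 + 76) gives (1,4) = 82.
Column 1: 65 + 69 + 86 + 73 + ? = 370, so (2,1) = 77.
Column 3: 68 + 85 + 64 + 81 + ? = 370, so (3,3) = 72.
Anti-diagonal: 76 + 74 + 72 + 73 + ? = 370, so (4,2) = 75.
Row 4 needs 370; the known cells sum to 303, so (4,5) = 67.
Column 2 needs 370; the known cells sum to 299, so (2,2) = 71.
Main diagonal: 65 + 71 + 72 + 78 + ? = 370, so (5,5) = 84.
Row 2 must total 370; the given cells sum to 307, so (2,5) = 63.
Row 5: 73 + 62 + 81 + 84 + ? = 370, so (5,4) = 70.
Using column 4: 82 + 74 + 78 + 70 + ? → (3,4) = 370 − 304 = 66.
Using column 5: 76 + 63 + 67 + 84 + ? → (3,5) = 370 − 290 = 80.

80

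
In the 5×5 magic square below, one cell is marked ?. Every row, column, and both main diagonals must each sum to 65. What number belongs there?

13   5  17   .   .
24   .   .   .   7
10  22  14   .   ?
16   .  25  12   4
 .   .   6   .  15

18

From row 4, 65 − (16 + 25 + 12 + 4) gives (4,2) = 8.
Column 1 must total 65; the given cells sum to 63, so (5,1) = 2.
Column 3: 17 + 14 + 25 + 6 + ? = 65, so (2,3) = 3.
From main diagonal, 65 − (13 + 14 + 12 + 15) gives (2,2) = 11.
Row 2 must total 65; the given cells sum to 45, so (2,4) = 20.
Column 2: 5 + 11 + 22 + 8 + ? = 65, so (5,2) = 19.
From anti-diagonal, 65 − (20 + 14 + 8 + 2) gives (1,5) = 21.
Row 1: 13 + 5 + 17 + 21 + ? = 65, so (1,4) = 9.
The remaining cell in row 5 is (5,4) = 65 − 42 = 23.
Column 4 needs 65; the known cells sum to 64, so (3,4) = 1.
Column 5 must total 65; the given cells sum to 47, so (3,5) = 18.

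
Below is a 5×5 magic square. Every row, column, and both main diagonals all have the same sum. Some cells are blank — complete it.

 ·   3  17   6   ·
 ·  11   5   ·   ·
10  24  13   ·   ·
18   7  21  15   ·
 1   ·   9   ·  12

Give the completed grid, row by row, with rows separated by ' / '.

Column 3 is already complete: 17 + 5 + 13 + 21 + 9 = 65, so that is the magic constant.
The remaining cell in row 4 is (4,5) = 65 − 61 = 4.
Column 2 must total 65; the given cells sum to 45, so (5,2) = 20.
Using main diagonal: 11 + 13 + 15 + 12 + ? → (1,1) = 65 − 51 = 14.
Using row 1: 14 + 3 + 17 + 6 + ? → (1,5) = 65 − 40 = 25.
Row 5 must total 65; the given cells sum to 42, so (5,4) = 23.
Column 1: 14 + 10 + 18 + 1 + ? = 65, so (2,1) = 22.
From anti-diagonal, 65 − (25 + 13 + 7 + 1) gives (2,4) = 19.
Row 2: 22 + 11 + 5 + 19 + ? = 65, so (2,5) = 8.
The remaining cell in column 4 is (3,4) = 65 − 63 = 2.
Column 5: 25 + 8 + 4 + 12 + ? = 65, so (3,5) = 16.

14 3 17 6 25 / 22 11 5 19 8 / 10 24 13 2 16 / 18 7 21 15 4 / 1 20 9 23 12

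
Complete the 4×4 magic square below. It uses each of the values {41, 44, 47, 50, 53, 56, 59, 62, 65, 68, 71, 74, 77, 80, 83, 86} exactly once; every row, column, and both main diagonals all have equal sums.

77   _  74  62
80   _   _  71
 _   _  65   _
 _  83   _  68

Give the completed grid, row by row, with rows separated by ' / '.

77 41 74 62 / 80 44 59 71 / 50 86 65 53 / 47 83 56 68

The 16 entries sum to 1016, so each line sums to 1016/4 = 254.
From row 1, 254 − (77 + 74 + 62) gives (1,2) = 41.
Using column 4: 62 + 71 + 68 + ? → (3,4) = 254 − 201 = 53.
Main diagonal: 77 + 65 + 68 + ? = 254, so (2,2) = 44.
Row 2 must total 254; the given cells sum to 195, so (2,3) = 59.
Column 2 needs 254; the known cells sum to 168, so (3,2) = 86.
Column 3 must total 254; the given cells sum to 198, so (4,3) = 56.
From anti-diagonal, 254 − (62 + 59 + 86) gives (4,1) = 47.
From row 3, 254 − (86 + 65 + 53) gives (3,1) = 50.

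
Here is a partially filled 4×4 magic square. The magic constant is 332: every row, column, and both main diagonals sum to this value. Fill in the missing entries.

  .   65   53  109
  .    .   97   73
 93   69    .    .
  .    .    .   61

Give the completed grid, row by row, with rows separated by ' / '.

105 65 53 109 / 77 85 97 73 / 93 69 81 89 / 57 113 101 61

The remaining cell in row 1 is (1,1) = 332 − 227 = 105.
The remaining cell in column 4 is (3,4) = 332 − 243 = 89.
Using anti-diagonal: 109 + 97 + 69 + ? → (4,1) = 332 − 275 = 57.
Using row 3: 93 + 69 + 89 + ? → (3,3) = 332 − 251 = 81.
Column 1 must total 332; the given cells sum to 255, so (2,1) = 77.
Column 3 needs 332; the known cells sum to 231, so (4,3) = 101.
Main diagonal needs 332; the known cells sum to 247, so (2,2) = 85.
From row 4, 332 − (57 + 101 + 61) gives (4,2) = 113.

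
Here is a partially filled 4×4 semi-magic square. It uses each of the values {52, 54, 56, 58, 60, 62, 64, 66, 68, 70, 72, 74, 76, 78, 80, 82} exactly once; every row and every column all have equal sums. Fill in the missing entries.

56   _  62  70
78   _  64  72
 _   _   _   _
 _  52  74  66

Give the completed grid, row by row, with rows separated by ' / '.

56 80 62 70 / 78 54 64 72 / 58 82 68 60 / 76 52 74 66

The 16 entries sum to 1072, so each line sums to 1072/4 = 268.
Row 1: 56 + 62 + 70 + ? = 268, so (1,2) = 80.
Row 2 needs 268; the known cells sum to 214, so (2,2) = 54.
The remaining cell in row 4 is (4,1) = 268 − 192 = 76.
Using column 1: 56 + 78 + 76 + ? → (3,1) = 268 − 210 = 58.
From column 2, 268 − (80 + 54 + 52) gives (3,2) = 82.
Column 3 must total 268; the given cells sum to 200, so (3,3) = 68.
Column 4: 70 + 72 + 66 + ? = 268, so (3,4) = 60.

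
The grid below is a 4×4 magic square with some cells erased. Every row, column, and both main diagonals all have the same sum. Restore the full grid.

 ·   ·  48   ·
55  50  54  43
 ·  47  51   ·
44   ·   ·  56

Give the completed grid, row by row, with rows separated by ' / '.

Row 2 is already complete: 55 + 50 + 54 + 43 = 202, so that is the magic constant.
Column 3 needs 202; the known cells sum to 153, so (4,3) = 49.
Using main diagonal: 50 + 51 + 56 + ? → (1,1) = 202 − 157 = 45.
Anti-diagonal must total 202; the given cells sum to 145, so (1,4) = 57.
The remaining cell in row 1 is (1,2) = 202 − 150 = 52.
Row 4: 44 + 49 + 56 + ? = 202, so (4,2) = 53.
From column 1, 202 − (45 + 55 + 44) gives (3,1) = 58.
Column 4 needs 202; the known cells sum to 156, so (3,4) = 46.

45 52 48 57 / 55 50 54 43 / 58 47 51 46 / 44 53 49 56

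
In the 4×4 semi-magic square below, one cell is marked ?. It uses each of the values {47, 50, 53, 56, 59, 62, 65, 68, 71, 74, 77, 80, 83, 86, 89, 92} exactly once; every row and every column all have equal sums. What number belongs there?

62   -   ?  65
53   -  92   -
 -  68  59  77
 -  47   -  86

71

The 16 entries sum to 1112, so each line sums to 1112/4 = 278.
The remaining cell in row 3 is (3,1) = 278 − 204 = 74.
Column 1 needs 278; the known cells sum to 189, so (4,1) = 89.
Column 4: 65 + 77 + 86 + ? = 278, so (2,4) = 50.
Row 2 must total 278; the given cells sum to 195, so (2,2) = 83.
Row 4 needs 278; the known cells sum to 222, so (4,3) = 56.
From column 2, 278 − (83 + 68 + 47) gives (1,2) = 80.
Column 3 needs 278; the known cells sum to 207, so (1,3) = 71.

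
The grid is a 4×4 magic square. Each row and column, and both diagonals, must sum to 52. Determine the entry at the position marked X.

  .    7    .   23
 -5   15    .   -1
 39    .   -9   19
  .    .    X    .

Row 2 must total 52; the given cells sum to 9, so (2,3) = 43.
Using row 3: 39 + (-9) + 19 + ? → (3,2) = 52 − 49 = 3.
Column 2: 7 + 15 + 3 + ? = 52, so (4,2) = 27.
The remaining cell in column 4 is (4,4) = 52 − 41 = 11.
From main diagonal, 52 − (15 + (-9) + 11) gives (1,1) = 35.
Using anti-diagonal: 23 + 43 + 3 + ? → (4,1) = 52 − 69 = -17.
Row 1 must total 52; the given cells sum to 65, so (1,3) = -13.
The remaining cell in row 4 is (4,3) = 52 − 21 = 31.

31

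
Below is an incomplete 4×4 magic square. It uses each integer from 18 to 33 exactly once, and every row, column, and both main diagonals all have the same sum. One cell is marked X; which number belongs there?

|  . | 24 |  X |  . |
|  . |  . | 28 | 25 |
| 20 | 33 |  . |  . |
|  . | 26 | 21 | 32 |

31

The entries are 18 through 33, which sum to 408, so each line sums to 408/4 = 102.
Row 4: 26 + 21 + 32 + ? = 102, so (4,1) = 23.
Column 2 needs 102; the known cells sum to 83, so (2,2) = 19.
Using anti-diagonal: 28 + 33 + 23 + ? → (1,4) = 102 − 84 = 18.
Using row 2: 19 + 28 + 25 + ? → (2,1) = 102 − 72 = 30.
Column 1 must total 102; the given cells sum to 73, so (1,1) = 29.
Column 4: 18 + 25 + 32 + ? = 102, so (3,4) = 27.
The remaining cell in main diagonal is (3,3) = 102 − 80 = 22.
Row 1: 29 + 24 + 18 + ? = 102, so (1,3) = 31.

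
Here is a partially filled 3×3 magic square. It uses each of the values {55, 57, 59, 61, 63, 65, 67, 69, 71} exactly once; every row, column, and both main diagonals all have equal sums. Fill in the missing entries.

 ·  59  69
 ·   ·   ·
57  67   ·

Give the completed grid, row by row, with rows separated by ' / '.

61 59 69 / 71 63 55 / 57 67 65

The 9 entries sum to 567, so each line sums to 567/3 = 189.
Row 1: 59 + 69 + ? = 189, so (1,1) = 61.
From row 3, 189 − (57 + 67) gives (3,3) = 65.
Column 1 needs 189; the known cells sum to 118, so (2,1) = 71.
The remaining cell in column 2 is (2,2) = 189 − 126 = 63.
The remaining cell in column 3 is (2,3) = 189 − 134 = 55.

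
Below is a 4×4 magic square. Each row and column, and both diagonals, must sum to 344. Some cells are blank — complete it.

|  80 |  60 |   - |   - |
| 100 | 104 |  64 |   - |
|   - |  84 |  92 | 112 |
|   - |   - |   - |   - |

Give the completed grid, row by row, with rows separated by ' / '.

80 60 116 88 / 100 104 64 76 / 56 84 92 112 / 108 96 72 68

From row 2, 344 − (100 + 104 + 64) gives (2,4) = 76.
Using row 3: 84 + 92 + 112 + ? → (3,1) = 344 − 288 = 56.
Column 1 must total 344; the given cells sum to 236, so (4,1) = 108.
Column 2 needs 344; the known cells sum to 248, so (4,2) = 96.
From main diagonal, 344 − (80 + 104 + 92) gives (4,4) = 68.
Using anti-diagonal: 64 + 84 + 108 + ? → (1,4) = 344 − 256 = 88.
The remaining cell in row 1 is (1,3) = 344 − 228 = 116.
The remaining cell in row 4 is (4,3) = 344 − 272 = 72.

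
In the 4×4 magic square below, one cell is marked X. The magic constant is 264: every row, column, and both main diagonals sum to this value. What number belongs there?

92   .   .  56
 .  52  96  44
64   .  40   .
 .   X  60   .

88

Row 2 needs 264; the known cells sum to 192, so (2,1) = 72.
From column 1, 264 − (92 + 72 + 64) gives (4,1) = 36.
Column 3: 96 + 40 + 60 + ? = 264, so (1,3) = 68.
Main diagonal needs 264; the known cells sum to 184, so (4,4) = 80.
Anti-diagonal needs 264; the known cells sum to 188, so (3,2) = 76.
From row 1, 264 − (92 + 68 + 56) gives (1,2) = 48.
Using row 3: 64 + 76 + 40 + ? → (3,4) = 264 − 180 = 84.
From row 4, 264 − (36 + 60 + 80) gives (4,2) = 88.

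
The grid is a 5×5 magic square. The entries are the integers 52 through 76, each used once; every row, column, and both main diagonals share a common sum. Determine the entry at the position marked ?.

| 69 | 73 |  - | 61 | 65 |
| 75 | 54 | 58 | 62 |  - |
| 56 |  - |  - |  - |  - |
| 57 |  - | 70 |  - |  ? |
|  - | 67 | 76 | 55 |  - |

53

The entries are 52 through 76, which sum to 1600, so each line sums to 1600/5 = 320.
The remaining cell in row 1 is (1,3) = 320 − 268 = 52.
Row 2: 75 + 54 + 58 + 62 + ? = 320, so (2,5) = 71.
Column 1 needs 320; the known cells sum to 257, so (5,1) = 63.
Column 3 must total 320; the given cells sum to 256, so (3,3) = 64.
Anti-diagonal: 65 + 62 + 64 + 63 + ? = 320, so (4,2) = 66.
Row 5 needs 320; the known cells sum to 261, so (5,5) = 59.
Using column 2: 73 + 54 + 66 + 67 + ? → (3,2) = 320 − 260 = 60.
The remaining cell in main diagonal is (4,4) = 320 − 246 = 74.
Row 4 must total 320; the given cells sum to 267, so (4,5) = 53.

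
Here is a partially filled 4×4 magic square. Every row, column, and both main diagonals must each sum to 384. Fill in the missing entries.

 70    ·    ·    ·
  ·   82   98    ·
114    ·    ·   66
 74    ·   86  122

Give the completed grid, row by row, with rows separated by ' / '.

70 106 90 118 / 126 82 98 78 / 114 94 110 66 / 74 102 86 122

Row 4 needs 384; the known cells sum to 282, so (4,2) = 102.
Column 1: 70 + 114 + 74 + ? = 384, so (2,1) = 126.
Main diagonal needs 384; the known cells sum to 274, so (3,3) = 110.
The remaining cell in row 2 is (2,4) = 384 − 306 = 78.
Using row 3: 114 + 110 + 66 + ? → (3,2) = 384 − 290 = 94.
Using column 2: 82 + 94 + 102 + ? → (1,2) = 384 − 278 = 106.
From column 3, 384 − (98 + 110 + 86) gives (1,3) = 90.
Column 4: 78 + 66 + 122 + ? = 384, so (1,4) = 118.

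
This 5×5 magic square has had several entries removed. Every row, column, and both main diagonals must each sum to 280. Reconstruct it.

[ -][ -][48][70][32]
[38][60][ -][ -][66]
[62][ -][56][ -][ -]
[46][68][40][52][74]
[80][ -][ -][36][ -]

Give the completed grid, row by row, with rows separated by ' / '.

54 76 48 70 32 / 38 60 72 44 66 / 62 34 56 78 50 / 46 68 40 52 74 / 80 42 64 36 58

Column 1 must total 280; the given cells sum to 226, so (1,1) = 54.
The remaining cell in main diagonal is (5,5) = 280 − 222 = 58.
The remaining cell in anti-diagonal is (2,4) = 280 − 236 = 44.
Row 1: 54 + 48 + 70 + 32 + ? = 280, so (1,2) = 76.
Row 2 must total 280; the given cells sum to 208, so (2,3) = 72.
From column 3, 280 − (48 + 72 + 56 + 40) gives (5,3) = 64.
The remaining cell in column 4 is (3,4) = 280 − 202 = 78.
Column 5 must total 280; the given cells sum to 230, so (3,5) = 50.
Row 3 needs 280; the known cells sum to 246, so (3,2) = 34.
The remaining cell in row 5 is (5,2) = 280 − 238 = 42.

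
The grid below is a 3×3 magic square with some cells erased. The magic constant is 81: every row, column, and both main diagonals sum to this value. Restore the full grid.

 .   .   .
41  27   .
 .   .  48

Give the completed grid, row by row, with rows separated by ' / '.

Using row 2: 41 + 27 + ? → (2,3) = 81 − 68 = 13.
Column 3: 13 + 48 + ? = 81, so (1,3) = 20.
The remaining cell in main diagonal is (1,1) = 81 − 75 = 6.
The remaining cell in anti-diagonal is (3,1) = 81 − 47 = 34.
Row 1 needs 81; the known cells sum to 26, so (1,2) = 55.
Row 3: 34 + 48 + ? = 81, so (3,2) = -1.

6 55 20 / 41 27 13 / 34 -1 48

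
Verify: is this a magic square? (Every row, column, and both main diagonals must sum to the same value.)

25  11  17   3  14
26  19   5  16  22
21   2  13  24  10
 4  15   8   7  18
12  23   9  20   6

No — column 2 sums to 70 but row 4 sums to 52.

Row 1: 25 + 11 + 17 + 3 + 14 = 70.
Row 2: 26 + 19 + 5 + 16 + 22 = 88.
Row 3: 21 + 2 + 13 + 24 + 10 = 70.
Row 4: 4 + 15 + 8 + 7 + 18 = 52.
Row 5: 12 + 23 + 9 + 20 + 6 = 70.
Column 1: 25 + 26 + 21 + 4 + 12 = 88.
Column 2: 11 + 19 + 2 + 15 + 23 = 70.
Column 3: 17 + 5 + 13 + 8 + 9 = 52.
Column 4: 3 + 16 + 24 + 7 + 20 = 70.
Column 5: 14 + 22 + 10 + 18 + 6 = 70.
Main diagonal: 25 + 19 + 13 + 7 + 6 = 70.
Anti-diagonal: 14 + 16 + 13 + 15 + 12 = 70.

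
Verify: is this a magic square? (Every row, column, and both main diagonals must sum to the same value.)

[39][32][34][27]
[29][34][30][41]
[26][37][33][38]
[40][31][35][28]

No — row 4 sums to 134 but column 3 sums to 132.

Row 1: 39 + 32 + 34 + 27 = 132.
Row 2: 29 + 34 + 30 + 41 = 134.
Row 3: 26 + 37 + 33 + 38 = 134.
Row 4: 40 + 31 + 35 + 28 = 134.
Column 1: 39 + 29 + 26 + 40 = 134.
Column 2: 32 + 34 + 37 + 31 = 134.
Column 3: 34 + 30 + 33 + 35 = 132.
Column 4: 27 + 41 + 38 + 28 = 134.
Main diagonal: 39 + 34 + 33 + 28 = 134.
Anti-diagonal: 27 + 30 + 37 + 40 = 134.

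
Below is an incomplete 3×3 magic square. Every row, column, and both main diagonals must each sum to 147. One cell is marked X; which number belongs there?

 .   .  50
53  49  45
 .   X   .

47

The remaining cell in column 3 is (3,3) = 147 − 95 = 52.
Main diagonal needs 147; the known cells sum to 101, so (1,1) = 46.
From anti-diagonal, 147 − (50 + 49) gives (3,1) = 48.
From row 1, 147 − (46 + 50) gives (1,2) = 51.
Using row 3: 48 + 52 + ? → (3,2) = 147 − 100 = 47.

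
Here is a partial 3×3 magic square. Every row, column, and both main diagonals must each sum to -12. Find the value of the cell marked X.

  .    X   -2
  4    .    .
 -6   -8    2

Column 1 needs -12; the known cells sum to -2, so (1,1) = -10.
Column 3 needs -12; the known cells sum to 0, so (2,3) = -12.
Main diagonal: -10 + 2 + ? = -12, so (2,2) = -4.
Row 1 must total -12; the given cells sum to -12, so (1,2) = 0.

0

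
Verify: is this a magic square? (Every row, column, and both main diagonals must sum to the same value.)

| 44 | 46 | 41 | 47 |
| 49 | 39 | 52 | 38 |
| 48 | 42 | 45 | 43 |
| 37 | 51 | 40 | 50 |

Yes

Row 1: 44 + 46 + 41 + 47 = 178.
Row 2: 49 + 39 + 52 + 38 = 178.
Row 3: 48 + 42 + 45 + 43 = 178.
Row 4: 37 + 51 + 40 + 50 = 178.
Column 1: 44 + 49 + 48 + 37 = 178.
Column 2: 46 + 39 + 42 + 51 = 178.
Column 3: 41 + 52 + 45 + 40 = 178.
Column 4: 47 + 38 + 43 + 50 = 178.
Main diagonal: 44 + 39 + 45 + 50 = 178.
Anti-diagonal: 47 + 52 + 42 + 37 = 178.
All lines sum to 178.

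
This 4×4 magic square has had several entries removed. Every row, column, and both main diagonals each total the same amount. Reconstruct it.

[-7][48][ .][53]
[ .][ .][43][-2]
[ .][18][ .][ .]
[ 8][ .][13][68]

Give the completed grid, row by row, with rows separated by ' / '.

Anti-diagonal is already complete: 53 + 43 + 18 + 8 = 122, so that is the magic constant.
Row 1 needs 122; the known cells sum to 94, so (1,3) = 28.
Row 4: 8 + 13 + 68 + ? = 122, so (4,2) = 33.
Column 2 must total 122; the given cells sum to 99, so (2,2) = 23.
Column 3 must total 122; the given cells sum to 84, so (3,3) = 38.
Column 4 must total 122; the given cells sum to 119, so (3,4) = 3.
Row 2: 23 + 43 + (-2) + ? = 122, so (2,1) = 58.
Using row 3: 18 + 38 + 3 + ? → (3,1) = 122 − 59 = 63.

-7 48 28 53 / 58 23 43 -2 / 63 18 38 3 / 8 33 13 68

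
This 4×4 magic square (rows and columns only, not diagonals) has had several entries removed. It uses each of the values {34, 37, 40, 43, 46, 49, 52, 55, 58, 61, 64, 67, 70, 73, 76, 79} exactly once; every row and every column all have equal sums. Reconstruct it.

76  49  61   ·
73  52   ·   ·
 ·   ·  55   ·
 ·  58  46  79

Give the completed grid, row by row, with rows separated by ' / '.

76 49 61 40 / 73 52 64 37 / 34 67 55 70 / 43 58 46 79

The 16 entries sum to 904, so each line sums to 904/4 = 226.
From row 1, 226 − (76 + 49 + 61) gives (1,4) = 40.
Row 4 must total 226; the given cells sum to 183, so (4,1) = 43.
Column 1: 76 + 73 + 43 + ? = 226, so (3,1) = 34.
Using column 2: 49 + 52 + 58 + ? → (3,2) = 226 − 159 = 67.
The remaining cell in column 3 is (2,3) = 226 − 162 = 64.
Row 2 must total 226; the given cells sum to 189, so (2,4) = 37.
Row 3 must total 226; the given cells sum to 156, so (3,4) = 70.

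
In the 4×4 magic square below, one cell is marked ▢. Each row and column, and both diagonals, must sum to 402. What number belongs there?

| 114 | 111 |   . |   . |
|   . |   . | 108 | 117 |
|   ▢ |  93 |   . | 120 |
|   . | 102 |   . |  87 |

84

From column 2, 402 − (111 + 93 + 102) gives (2,2) = 96.
Column 4 must total 402; the given cells sum to 324, so (1,4) = 78.
Using main diagonal: 114 + 96 + 87 + ? → (3,3) = 402 − 297 = 105.
Anti-diagonal: 78 + 108 + 93 + ? = 402, so (4,1) = 123.
Row 1 must total 402; the given cells sum to 303, so (1,3) = 99.
From row 2, 402 − (96 + 108 + 117) gives (2,1) = 81.
Row 3 needs 402; the known cells sum to 318, so (3,1) = 84.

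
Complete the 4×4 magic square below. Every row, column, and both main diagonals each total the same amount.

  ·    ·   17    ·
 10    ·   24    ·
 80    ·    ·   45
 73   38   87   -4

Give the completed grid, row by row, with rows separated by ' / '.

31 52 17 94 / 10 101 24 59 / 80 3 66 45 / 73 38 87 -4

Row 4 is already complete: 73 + 38 + 87 + -4 = 194, so that is the magic constant.
The remaining cell in column 1 is (1,1) = 194 − 163 = 31.
Column 3 must total 194; the given cells sum to 128, so (3,3) = 66.
Using main diagonal: 31 + 66 + (-4) + ? → (2,2) = 194 − 93 = 101.
Using row 2: 10 + 101 + 24 + ? → (2,4) = 194 − 135 = 59.
Row 3 needs 194; the known cells sum to 191, so (3,2) = 3.
Column 2: 101 + 3 + 38 + ? = 194, so (1,2) = 52.
The remaining cell in column 4 is (1,4) = 194 − 100 = 94.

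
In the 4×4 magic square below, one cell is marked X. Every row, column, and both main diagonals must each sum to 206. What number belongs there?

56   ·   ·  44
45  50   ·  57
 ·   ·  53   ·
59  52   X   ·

Row 2 must total 206; the given cells sum to 152, so (2,3) = 54.
Column 1 must total 206; the given cells sum to 160, so (3,1) = 46.
Main diagonal must total 206; the given cells sum to 159, so (4,4) = 47.
Anti-diagonal: 44 + 54 + 59 + ? = 206, so (3,2) = 49.
The remaining cell in row 3 is (3,4) = 206 − 148 = 58.
Row 4 needs 206; the known cells sum to 158, so (4,3) = 48.

48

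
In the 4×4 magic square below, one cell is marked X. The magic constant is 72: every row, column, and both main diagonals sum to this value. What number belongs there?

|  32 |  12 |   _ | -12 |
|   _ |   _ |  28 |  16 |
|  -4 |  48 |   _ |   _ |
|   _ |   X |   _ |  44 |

The remaining cell in row 1 is (1,3) = 72 − 32 = 40.
From column 4, 72 − (-12 + 16 + 44) gives (3,4) = 24.
The remaining cell in anti-diagonal is (4,1) = 72 − 64 = 8.
The remaining cell in row 3 is (3,3) = 72 − 68 = 4.
The remaining cell in column 1 is (2,1) = 72 − 36 = 36.
Using column 3: 40 + 28 + 4 + ? → (4,3) = 72 − 72 = 0.
The remaining cell in main diagonal is (2,2) = 72 − 80 = -8.
Row 4 needs 72; the known cells sum to 52, so (4,2) = 20.

20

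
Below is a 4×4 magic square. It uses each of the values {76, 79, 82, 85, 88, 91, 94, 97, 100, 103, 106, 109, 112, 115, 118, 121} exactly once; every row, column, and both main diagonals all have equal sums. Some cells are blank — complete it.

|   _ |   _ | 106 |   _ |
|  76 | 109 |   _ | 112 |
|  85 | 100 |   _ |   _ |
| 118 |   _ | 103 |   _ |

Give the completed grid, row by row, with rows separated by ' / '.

The 16 entries sum to 1576, so each line sums to 1576/4 = 394.
Row 2 must total 394; the given cells sum to 297, so (2,3) = 97.
Column 1 must total 394; the given cells sum to 279, so (1,1) = 115.
Using column 3: 106 + 97 + 103 + ? → (3,3) = 394 − 306 = 88.
Main diagonal: 115 + 109 + 88 + ? = 394, so (4,4) = 82.
Anti-diagonal: 97 + 100 + 118 + ? = 394, so (1,4) = 79.
Row 1 needs 394; the known cells sum to 300, so (1,2) = 94.
Using row 3: 85 + 100 + 88 + ? → (3,4) = 394 − 273 = 121.
From row 4, 394 − (118 + 103 + 82) gives (4,2) = 91.

115 94 106 79 / 76 109 97 112 / 85 100 88 121 / 118 91 103 82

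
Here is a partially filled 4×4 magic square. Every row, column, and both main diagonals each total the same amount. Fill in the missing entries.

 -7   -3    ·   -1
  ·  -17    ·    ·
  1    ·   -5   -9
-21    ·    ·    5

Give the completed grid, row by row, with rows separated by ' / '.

Main diagonal is already complete: -7 + -17 + -5 + 5 = -24, so that is the magic constant.
From row 1, -24 − (-7 + (-3) + (-1)) gives (1,3) = -13.
From row 3, -24 − (1 + (-5) + (-9)) gives (3,2) = -11.
Column 1 needs -24; the known cells sum to -27, so (2,1) = 3.
From column 2, -24 − (-3 + (-17) + (-11)) gives (4,2) = 7.
Column 4 needs -24; the known cells sum to -5, so (2,4) = -19.
Anti-diagonal needs -24; the known cells sum to -33, so (2,3) = 9.
Row 4: -21 + 7 + 5 + ? = -24, so (4,3) = -15.

-7 -3 -13 -1 / 3 -17 9 -19 / 1 -11 -5 -9 / -21 7 -15 5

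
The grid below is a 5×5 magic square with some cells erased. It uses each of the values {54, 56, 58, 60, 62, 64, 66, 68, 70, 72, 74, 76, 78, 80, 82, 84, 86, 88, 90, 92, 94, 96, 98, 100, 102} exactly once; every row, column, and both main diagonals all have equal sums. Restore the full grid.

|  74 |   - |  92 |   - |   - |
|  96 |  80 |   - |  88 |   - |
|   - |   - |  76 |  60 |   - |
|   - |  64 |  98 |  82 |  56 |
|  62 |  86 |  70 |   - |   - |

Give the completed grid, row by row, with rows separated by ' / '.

The 25 entries sum to 1950, so each line sums to 1950/5 = 390.
The remaining cell in row 4 is (4,1) = 390 − 300 = 90.
Column 1 must total 390; the given cells sum to 322, so (3,1) = 68.
Column 3 needs 390; the known cells sum to 336, so (2,3) = 54.
Main diagonal needs 390; the known cells sum to 312, so (5,5) = 78.
The remaining cell in anti-diagonal is (1,5) = 390 − 290 = 100.
Row 2 must total 390; the given cells sum to 318, so (2,5) = 72.
Row 5 must total 390; the given cells sum to 296, so (5,4) = 94.
The remaining cell in column 4 is (1,4) = 390 − 324 = 66.
Using column 5: 100 + 72 + 56 + 78 + ? → (3,5) = 390 − 306 = 84.
Row 1 needs 390; the known cells sum to 332, so (1,2) = 58.
Row 3 needs 390; the known cells sum to 288, so (3,2) = 102.

74 58 92 66 100 / 96 80 54 88 72 / 68 102 76 60 84 / 90 64 98 82 56 / 62 86 70 94 78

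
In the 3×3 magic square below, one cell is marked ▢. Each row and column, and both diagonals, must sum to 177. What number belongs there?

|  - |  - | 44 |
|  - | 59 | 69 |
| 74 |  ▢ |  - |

The remaining cell in row 2 is (2,1) = 177 − 128 = 49.
Column 1 needs 177; the known cells sum to 123, so (1,1) = 54.
Column 3 needs 177; the known cells sum to 113, so (3,3) = 64.
Row 1: 54 + 44 + ? = 177, so (1,2) = 79.
The remaining cell in row 3 is (3,2) = 177 − 138 = 39.

39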